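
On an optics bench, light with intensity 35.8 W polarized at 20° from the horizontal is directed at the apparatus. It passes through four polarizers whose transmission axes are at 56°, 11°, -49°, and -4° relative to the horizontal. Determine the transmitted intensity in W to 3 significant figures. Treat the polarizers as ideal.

By Malus's law, I₁ = 35.8 W · cos²(36°) = 23.43 W.
I₂ = I₁ · cos²(45°) = 23.43 · 0.5 = 11.72 W.
I₃ = I₂ · cos²(60°) = 11.72 · 0.25 = 2.929 W.
I₄ = I₃ · cos²(45°) = 2.929 · 0.5 = 1.464 W.

I ≈ 1.46 W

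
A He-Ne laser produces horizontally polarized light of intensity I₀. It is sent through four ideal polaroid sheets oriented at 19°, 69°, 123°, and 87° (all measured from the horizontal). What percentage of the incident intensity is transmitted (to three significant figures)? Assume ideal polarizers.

By Malus's law, I₁ = I₀ cos²(19° − 0°) = I₀ cos²(19°) = 0.894 I₀.
I₂ = I₁ cos²(69° − 19°) = 0.894 I₀ · cos²(50°) = 0.3694 I₀.
I₃ = I₂ cos²(123° − 69°) = 0.3694 I₀ · cos²(54°) = 0.1276 I₀.
I₄ = I₃ cos²(87° − 123°) = 0.1276 I₀ · cos²(36°) = 0.08353 I₀.
That is 8.353% of the incident intensity.

≈ 8.35%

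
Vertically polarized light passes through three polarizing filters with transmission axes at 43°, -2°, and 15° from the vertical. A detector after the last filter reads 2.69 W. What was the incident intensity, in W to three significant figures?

By Malus's law, I₁ = I₀ cos²(43° − 0°) = I₀ cos²(43°) = 0.5349 I₀.
I₂ = I₁ cos²(-2° − 43°) = 0.5349 I₀ · cos²(45°) = 0.2674 I₀.
I₃ = I₂ cos²(15° + 2°) = 0.2674 I₀ · cos²(17°) = 0.2446 I₀.
So 2.69 W = 0.2446 I₀, giving I₀ = 2.69/0.2446 = 11 W.

I₀ ≈ 11.0 W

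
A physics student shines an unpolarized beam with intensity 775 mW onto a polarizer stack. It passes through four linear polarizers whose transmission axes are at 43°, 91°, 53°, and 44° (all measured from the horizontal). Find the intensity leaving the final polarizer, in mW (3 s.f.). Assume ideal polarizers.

Unpolarized light through the first polarizer → I₁ = 775 mW/2 = 387.5 mW, polarized at 43°.
I₂ = I₁ · cos²(48°) = 387.5 · 0.4477 = 173.5 mW.
I₃ = I₂ · cos²(38°) = 173.5 · 0.621 = 107.7 mW.
I₄ = I₃ · cos²(9°) = 107.7 · 0.9755 = 105.1 mW.

I ≈ 105 mW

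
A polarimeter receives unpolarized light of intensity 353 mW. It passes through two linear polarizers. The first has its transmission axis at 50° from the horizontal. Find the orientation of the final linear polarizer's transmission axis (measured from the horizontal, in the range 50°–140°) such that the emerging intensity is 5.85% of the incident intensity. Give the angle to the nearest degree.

Unpolarized light through the first polarizer → I₁ = ½ I₀, now polarized at 50°.
Need I₂/I₀ = 0.0585, so cos²(θ − 50°) = 0.0585 / 0.5 = 0.117.
θ − 50° = arccos(√0.117) = 70.0°, giving θ ≈ 50 + 70.0 = 120.0°.

θ ≈ 120°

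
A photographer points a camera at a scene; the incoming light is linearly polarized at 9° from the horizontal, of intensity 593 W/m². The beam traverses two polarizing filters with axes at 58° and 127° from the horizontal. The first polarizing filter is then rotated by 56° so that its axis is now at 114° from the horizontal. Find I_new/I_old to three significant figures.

Before rotation:
I₁ = I₀ cos²(58° − 9°) = I₀ cos²(49°) = 0.4304 I₀.
I₂ = I₁ cos²(127° − 58°) = 0.4304 I₀ · cos²(69°) = 0.05528 I₀.
After rotation:
I₁ = I₀ cos²(114° − 9°) = I₀ cos²(75°) = 0.06699 I₀.
I₂ = I₁ cos²(127° − 114°) = 0.06699 I₀ · cos²(13°) = 0.0636 I₀.
Ratio = 0.0636 / 0.05528 = 1.151.

I_new/I_old ≈ 1.15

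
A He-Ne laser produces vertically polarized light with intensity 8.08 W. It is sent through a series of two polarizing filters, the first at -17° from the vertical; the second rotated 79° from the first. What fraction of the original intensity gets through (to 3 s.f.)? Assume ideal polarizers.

I/I₀ ≈ 0.0333

I₁ = 8.08 W · cos²(17°) = 7.389 W.
I₂ = I₁ · cos²(79°) = 7.389 · 0.03641 = 0.269 W.
Transmitted fraction = 0.0333.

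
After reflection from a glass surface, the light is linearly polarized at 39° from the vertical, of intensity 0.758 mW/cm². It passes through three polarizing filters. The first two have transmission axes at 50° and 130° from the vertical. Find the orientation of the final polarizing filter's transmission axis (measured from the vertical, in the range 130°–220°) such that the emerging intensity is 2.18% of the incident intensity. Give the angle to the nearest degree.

θ ≈ 160°

I₁ = I₀ cos²(50° − 39°) = I₀ cos²(11°) = 0.9636 I₀.
I₂ = I₁ cos²(130° − 50°) = 0.9636 I₀ · cos²(80°) = 0.02906 I₀.
Need I₃/I₀ = 0.0218, so cos²(θ − 130°) = 0.0218 / 0.02906 = 0.7503.
θ − 130° = arccos(√0.7503) = 30.0°, giving θ ≈ 130 + 30.0 = 160.0°.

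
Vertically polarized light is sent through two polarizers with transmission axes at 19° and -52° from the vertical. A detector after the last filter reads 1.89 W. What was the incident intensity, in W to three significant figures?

I₀ ≈ 19.9 W

I₁ = I₀ cos²(19° − 0°) = I₀ cos²(19°) = 0.894 I₀.
I₂ = I₁ cos²(-52° − 19°) = 0.894 I₀ · cos²(71°) = 0.09476 I₀.
So 1.89 W = 0.09476 I₀, giving I₀ = 1.89/0.09476 = 19.95 W.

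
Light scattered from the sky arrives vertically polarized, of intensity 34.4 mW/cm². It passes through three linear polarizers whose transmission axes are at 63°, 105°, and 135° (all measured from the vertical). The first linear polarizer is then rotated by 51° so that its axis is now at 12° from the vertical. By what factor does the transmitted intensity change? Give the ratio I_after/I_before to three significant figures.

I_new/I_old ≈ 0.0230

Before rotation:
I₁ = I₀ cos²(63° − 0°) = I₀ cos²(63°) = 0.2061 I₀.
I₂ = I₁ cos²(105° − 63°) = 0.2061 I₀ · cos²(42°) = 0.1138 I₀.
I₃ = I₂ cos²(135° − 105°) = 0.1138 I₀ · cos²(30°) = 0.08537 I₀.
After rotation:
I₁ = I₀ cos²(12° − 0°) = I₀ cos²(12°) = 0.9568 I₀.
Angle between axes 1 and 2: 87°. I₂ = 0.9568 I₀ · cos²(87°) = 0.002621 I₀.
I₃ = I₂ cos²(135° − 105°) = 0.002621 I₀ · cos²(30°) = 0.001965 I₀.
Ratio = 0.001965 / 0.08537 = 0.02302.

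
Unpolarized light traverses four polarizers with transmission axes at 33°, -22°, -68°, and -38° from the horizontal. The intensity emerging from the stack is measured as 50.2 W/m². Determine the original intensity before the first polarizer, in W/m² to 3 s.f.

Unpolarized light through the first polarizer → I₁ = ½ I₀, now polarized at 33°.
I₂ = I₁ cos²(-22° − 33°) = 0.5 I₀ · cos²(55°) = 0.1645 I₀.
I₃ = I₂ cos²(-68° + 22°) = 0.1645 I₀ · cos²(46°) = 0.07938 I₀.
I₄ = I₃ cos²(-38° + 68°) = 0.07938 I₀ · cos²(30°) = 0.05953 I₀.
So 50.2 W/m² = 0.05953 I₀, giving I₀ = 50.2/0.05953 = 843.2 W/m².

I₀ ≈ 843 W/m²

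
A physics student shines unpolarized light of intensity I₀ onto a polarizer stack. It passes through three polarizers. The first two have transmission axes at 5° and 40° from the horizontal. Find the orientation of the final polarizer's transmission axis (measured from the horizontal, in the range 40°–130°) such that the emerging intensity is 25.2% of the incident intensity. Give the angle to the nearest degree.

θ ≈ 70°

Unpolarized light through the first polarizer → I₁ = ½ I₀, now polarized at 5°.
I₂ = I₁ cos²(40° − 5°) = 0.5 I₀ · cos²(35°) = 0.3355 I₀.
Need I₃/I₀ = 0.252, so cos²(θ − 40°) = 0.252 / 0.3355 = 0.7511.
θ − 40° = arccos(√0.7511) = 29.9°, giving θ ≈ 40 + 29.9 = 69.9°.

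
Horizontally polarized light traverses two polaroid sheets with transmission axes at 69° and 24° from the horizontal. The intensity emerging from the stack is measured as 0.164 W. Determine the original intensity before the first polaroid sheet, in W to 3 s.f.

I₀ ≈ 2.55 W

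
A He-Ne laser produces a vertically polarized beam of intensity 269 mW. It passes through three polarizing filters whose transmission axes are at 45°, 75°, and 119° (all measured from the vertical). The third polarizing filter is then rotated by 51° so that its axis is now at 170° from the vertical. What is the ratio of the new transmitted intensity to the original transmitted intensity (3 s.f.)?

I_new/I_old ≈ 0.0147

Before rotation:
By Malus's law, I₁ = I₀ cos²(45° − 0°) = I₀ cos²(45°) = 0.5 I₀.
I₂ = I₁ cos²(75° − 45°) = 0.5 I₀ · cos²(30°) = 0.375 I₀.
I₃ = I₂ cos²(119° − 75°) = 0.375 I₀ · cos²(44°) = 0.194 I₀.
After rotation:
I₁ = I₀ cos²(45° − 0°) = I₀ cos²(45°) = 0.5 I₀.
I₂ = I₁ cos²(75° − 45°) = 0.5 I₀ · cos²(30°) = 0.375 I₀.
Angle between axes 2 and 3: 85°. I₃ = 0.375 I₀ · cos²(85°) = 0.002849 I₀.
Ratio = 0.002849 / 0.194 = 0.01468.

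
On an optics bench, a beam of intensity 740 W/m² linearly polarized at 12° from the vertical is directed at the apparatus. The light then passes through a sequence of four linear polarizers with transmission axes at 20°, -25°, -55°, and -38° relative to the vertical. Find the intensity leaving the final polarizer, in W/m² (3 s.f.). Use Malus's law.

By Malus's law, I₁ = 740 W/m² · cos²(8°) = 725.7 W/m².
I₂ = I₁ · cos²(45°) = 725.7 · 0.5 = 362.8 W/m².
I₃ = I₂ · cos²(30°) = 362.8 · 0.75 = 272.1 W/m².
I₄ = I₃ · cos²(17°) = 272.1 · 0.9145 = 248.9 W/m².

I ≈ 249 W/m²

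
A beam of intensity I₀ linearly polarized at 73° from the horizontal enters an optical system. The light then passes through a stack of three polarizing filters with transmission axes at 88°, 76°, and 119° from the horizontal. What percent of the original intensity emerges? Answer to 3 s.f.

I₁ = I₀ cos²(88° − 73°) = I₀ cos²(15°) = 0.933 I₀.
I₂ = I₁ cos²(76° − 88°) = 0.933 I₀ · cos²(12°) = 0.8927 I₀.
I₃ = I₂ cos²(119° − 76°) = 0.8927 I₀ · cos²(43°) = 0.4775 I₀.
That is 47.75% of the incident intensity.

≈ 47.7%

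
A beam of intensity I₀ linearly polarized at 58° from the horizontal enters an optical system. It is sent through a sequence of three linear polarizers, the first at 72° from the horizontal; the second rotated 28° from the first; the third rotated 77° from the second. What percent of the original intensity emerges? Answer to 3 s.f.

By Malus's law, I₁ = I₀ cos²(72° − 58°) = I₀ cos²(14°) = 0.9415 I₀.
I₂ = I₁ cos²(28°) = 0.9415 · 0.7796 I₀ = 0.734 I₀.
I₃ = I₂ cos²(77°) = 0.734 · 0.0506 I₀ = 0.03714 I₀.
That is 3.714% of the incident intensity.

≈ 3.71%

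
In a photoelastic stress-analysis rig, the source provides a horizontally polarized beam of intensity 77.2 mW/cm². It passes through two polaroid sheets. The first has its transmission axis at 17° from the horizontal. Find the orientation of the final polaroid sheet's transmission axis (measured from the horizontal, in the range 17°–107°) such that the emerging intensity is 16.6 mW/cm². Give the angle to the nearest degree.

I₁ = I₀ cos²(17° − 0°) = I₀ cos²(17°) = 0.9145 I₀.
Target fraction: 16.6 / 77.2 mW/cm² = 0.215 of I₀.
Need I₂/I₀ = 0.215, so cos²(θ − 17°) = 0.215 / 0.9145 = 0.2351.
θ − 17° = arccos(√0.2351) = 61.0°, giving θ ≈ 17 + 61.0 = 78.0°.

θ ≈ 78°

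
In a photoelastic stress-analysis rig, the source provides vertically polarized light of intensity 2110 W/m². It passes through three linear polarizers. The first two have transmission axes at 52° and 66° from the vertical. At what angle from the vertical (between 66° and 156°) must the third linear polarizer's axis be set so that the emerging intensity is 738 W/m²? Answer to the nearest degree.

θ ≈ 74°

I₁ = I₀ cos²(52° − 0°) = I₀ cos²(52°) = 0.379 I₀.
I₂ = I₁ cos²(66° − 52°) = 0.379 I₀ · cos²(14°) = 0.3569 I₀.
Target fraction: 738 / 2110 W/m² = 0.3498 of I₀.
Need I₃/I₀ = 0.3498, so cos²(θ − 66°) = 0.3498 / 0.3569 = 0.9801.
θ − 66° = arccos(√0.9801) = 8.1°, giving θ ≈ 66 + 8.1 = 74.1°.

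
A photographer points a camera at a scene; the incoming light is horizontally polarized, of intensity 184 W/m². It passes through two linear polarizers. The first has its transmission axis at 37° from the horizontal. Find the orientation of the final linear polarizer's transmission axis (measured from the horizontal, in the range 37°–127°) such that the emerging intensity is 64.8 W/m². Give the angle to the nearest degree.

I₁ = I₀ cos²(37° − 0°) = I₀ cos²(37°) = 0.6378 I₀.
Target fraction: 64.8 / 184 W/m² = 0.3522 of I₀.
Need I₂/I₀ = 0.3522, so cos²(θ − 37°) = 0.3522 / 0.6378 = 0.5522.
θ − 37° = arccos(√0.5522) = 42.0°, giving θ ≈ 37 + 42.0 = 79.0°.

θ ≈ 79°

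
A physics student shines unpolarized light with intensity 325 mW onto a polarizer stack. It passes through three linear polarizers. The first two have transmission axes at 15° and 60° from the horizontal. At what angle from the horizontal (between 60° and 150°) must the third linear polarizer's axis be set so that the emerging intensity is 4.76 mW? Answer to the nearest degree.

Unpolarized light through the first polarizer → I₁ = ½ I₀, now polarized at 15°.
I₂ = I₁ cos²(60° − 15°) = 0.5 I₀ · cos²(45°) = 0.25 I₀.
Target fraction: 4.76 / 325 mW = 0.01465 of I₀.
Need I₃/I₀ = 0.01465, so cos²(θ − 60°) = 0.01465 / 0.25 = 0.05858.
θ − 60° = arccos(√0.05858) = 76.0°, giving θ ≈ 60 + 76.0 = 136.0°.

θ ≈ 136°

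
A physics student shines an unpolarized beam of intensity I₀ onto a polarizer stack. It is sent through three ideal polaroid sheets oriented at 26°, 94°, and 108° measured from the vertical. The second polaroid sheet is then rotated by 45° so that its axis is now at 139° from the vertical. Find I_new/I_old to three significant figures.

I_new/I_old ≈ 0.849

Before rotation:
Unpolarized light through the first polarizer → I₁ = ½ I₀, now polarized at 26°.
I₂ = I₁ cos²(94° − 26°) = 0.5 I₀ · cos²(68°) = 0.07017 I₀.
I₃ = I₂ cos²(108° − 94°) = 0.07017 I₀ · cos²(14°) = 0.06606 I₀.
After rotation:
Unpolarized light through the first polarizer → I₁ = ½ I₀, now polarized at 26°.
Angle between axes 1 and 2: 67°. I₂ = 0.5 I₀ · cos²(67°) = 0.07634 I₀.
I₃ = I₂ cos²(108° − 139°) = 0.07634 I₀ · cos²(31°) = 0.05609 I₀.
Ratio = 0.05609 / 0.06606 = 0.849.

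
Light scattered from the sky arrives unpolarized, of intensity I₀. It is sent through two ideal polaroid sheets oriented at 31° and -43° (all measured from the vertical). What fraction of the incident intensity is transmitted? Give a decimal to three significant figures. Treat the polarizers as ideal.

Unpolarized light through the first polarizer → I₁ = ½ I₀, now polarized at 31°.
I₂ = I₁ cos²(-43° − 31°) = 0.5 I₀ · cos²(74°) = 0.03799 I₀.
Transmitted fraction = 0.03799.

≈ 0.0380 I₀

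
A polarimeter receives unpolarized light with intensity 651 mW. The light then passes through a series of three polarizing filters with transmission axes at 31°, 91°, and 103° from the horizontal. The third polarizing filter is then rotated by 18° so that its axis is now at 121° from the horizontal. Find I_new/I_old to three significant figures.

Before rotation:
Unpolarized light through the first polarizer → I₁ = ½ I₀, now polarized at 31°.
I₂ = I₁ cos²(91° − 31°) = 0.5 I₀ · cos²(60°) = 0.125 I₀.
I₃ = I₂ cos²(103° − 91°) = 0.125 I₀ · cos²(12°) = 0.1196 I₀.
After rotation:
Unpolarized light through the first polarizer → I₁ = ½ I₀, now polarized at 31°.
I₂ = I₁ cos²(91° − 31°) = 0.5 I₀ · cos²(60°) = 0.125 I₀.
I₃ = I₂ cos²(121° − 91°) = 0.125 I₀ · cos²(30°) = 0.09375 I₀.
Ratio = 0.09375 / 0.1196 = 0.7839.

I_new/I_old ≈ 0.784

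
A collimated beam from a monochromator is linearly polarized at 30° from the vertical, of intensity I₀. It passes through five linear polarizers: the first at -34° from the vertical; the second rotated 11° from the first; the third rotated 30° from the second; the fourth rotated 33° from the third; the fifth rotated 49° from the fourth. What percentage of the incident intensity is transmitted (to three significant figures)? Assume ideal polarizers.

≈ 4.20%

I₁ = I₀ cos²(-34° − 30°) = I₀ cos²(64°) = 0.1922 I₀.
I₂ = I₁ cos²(11°) = 0.1922 · 0.9636 I₀ = 0.1852 I₀.
I₃ = I₂ cos²(30°) = 0.1852 · 0.75 I₀ = 0.1389 I₀.
I₄ = I₃ cos²(33°) = 0.1389 · 0.7034 I₀ = 0.09768 I₀.
I₅ = I₄ cos²(49°) = 0.09768 · 0.4304 I₀ = 0.04204 I₀.
That is 4.204% of the incident intensity.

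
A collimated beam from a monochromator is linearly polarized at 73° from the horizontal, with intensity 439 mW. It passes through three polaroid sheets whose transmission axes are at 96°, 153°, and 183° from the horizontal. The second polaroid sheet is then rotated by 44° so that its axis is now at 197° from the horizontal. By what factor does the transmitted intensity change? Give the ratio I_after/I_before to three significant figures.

I_new/I_old ≈ 0.154

Before rotation:
I₁ = I₀ cos²(96° − 73°) = I₀ cos²(23°) = 0.8473 I₀.
I₂ = I₁ cos²(153° − 96°) = 0.8473 I₀ · cos²(57°) = 0.2513 I₀.
I₃ = I₂ cos²(183° − 153°) = 0.2513 I₀ · cos²(30°) = 0.1885 I₀.
After rotation:
I₁ = I₀ cos²(96° − 73°) = I₀ cos²(23°) = 0.8473 I₀.
Angle between axes 1 and 2: 79°. I₂ = 0.8473 I₀ · cos²(79°) = 0.03085 I₀.
I₃ = I₂ cos²(183° − 197°) = 0.03085 I₀ · cos²(14°) = 0.02904 I₀.
Ratio = 0.02904 / 0.1885 = 0.1541.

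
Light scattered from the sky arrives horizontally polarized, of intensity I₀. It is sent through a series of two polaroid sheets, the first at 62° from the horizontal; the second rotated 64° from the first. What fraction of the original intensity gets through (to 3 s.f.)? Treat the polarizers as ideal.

By Malus's law, I₁ = I₀ cos²(62° − 0°) = I₀ cos²(62°) = 0.2204 I₀.
I₂ = I₁ cos²(64°) = 0.2204 · 0.1922 I₀ = 0.04235 I₀.
Transmitted fraction = 0.04235.

≈ 0.0424 I₀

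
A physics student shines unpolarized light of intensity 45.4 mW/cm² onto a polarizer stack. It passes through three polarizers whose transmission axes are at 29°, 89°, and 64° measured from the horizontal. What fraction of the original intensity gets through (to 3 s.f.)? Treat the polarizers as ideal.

Unpolarized light through the first polarizer → I₁ = 45.4 mW/cm²/2 = 22.7 mW/cm², polarized at 29°.
I₂ = I₁ · cos²(60°) = 22.7 · 0.25 = 5.675 mW/cm².
I₃ = I₂ · cos²(25°) = 5.675 · 0.8214 = 4.661 mW/cm².
Transmitted fraction = 0.1027.

I/I₀ ≈ 0.103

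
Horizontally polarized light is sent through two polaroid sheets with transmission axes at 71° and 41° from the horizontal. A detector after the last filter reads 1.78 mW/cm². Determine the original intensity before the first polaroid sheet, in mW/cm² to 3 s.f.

I₀ ≈ 22.4 mW/cm²

I₁ = I₀ cos²(71° − 0°) = I₀ cos²(71°) = 0.106 I₀.
I₂ = I₁ cos²(41° − 71°) = 0.106 I₀ · cos²(30°) = 0.0795 I₀.
So 1.78 mW/cm² = 0.0795 I₀, giving I₀ = 1.78/0.0795 = 22.39 mW/cm².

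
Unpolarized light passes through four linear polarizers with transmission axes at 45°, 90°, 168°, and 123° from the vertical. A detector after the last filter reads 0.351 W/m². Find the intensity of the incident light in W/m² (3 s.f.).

Unpolarized light through the first polarizer → I₁ = ½ I₀, now polarized at 45°.
I₂ = I₁ cos²(90° − 45°) = 0.5 I₀ · cos²(45°) = 0.25 I₀.
I₃ = I₂ cos²(168° − 90°) = 0.25 I₀ · cos²(78°) = 0.01081 I₀.
I₄ = I₃ cos²(123° − 168°) = 0.01081 I₀ · cos²(45°) = 0.005403 I₀.
So 0.351 W/m² = 0.005403 I₀, giving I₀ = 0.351/0.005403 = 64.96 W/m².

I₀ ≈ 65.0 W/m²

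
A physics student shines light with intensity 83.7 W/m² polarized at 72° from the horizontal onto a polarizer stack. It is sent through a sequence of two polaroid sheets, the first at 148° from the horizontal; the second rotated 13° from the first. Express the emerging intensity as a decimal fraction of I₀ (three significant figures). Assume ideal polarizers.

I/I₀ ≈ 0.0556

I₁ = 83.7 W/m² · cos²(76°) = 4.899 W/m².
I₂ = I₁ · cos²(13°) = 4.899 · 0.9494 = 4.651 W/m².
Transmitted fraction = 0.05556.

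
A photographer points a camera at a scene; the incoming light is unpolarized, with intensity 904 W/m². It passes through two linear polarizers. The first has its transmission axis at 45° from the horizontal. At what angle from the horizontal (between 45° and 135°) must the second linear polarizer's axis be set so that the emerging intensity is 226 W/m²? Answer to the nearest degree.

θ ≈ 90°

Unpolarized light through the first polarizer → I₁ = ½ I₀, now polarized at 45°.
Target fraction: 226 / 904 W/m² = 0.25 of I₀.
Need I₂/I₀ = 0.25, so cos²(θ − 45°) = 0.25 / 0.5 = 0.5.
θ − 45° = arccos(√0.5) = 45.0°, giving θ ≈ 45 + 45.0 = 90.0°.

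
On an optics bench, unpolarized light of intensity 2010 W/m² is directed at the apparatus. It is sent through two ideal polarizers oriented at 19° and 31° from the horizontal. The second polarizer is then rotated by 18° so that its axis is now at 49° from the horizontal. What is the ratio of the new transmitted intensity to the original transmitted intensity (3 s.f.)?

I_new/I_old ≈ 0.784

Before rotation:
Unpolarized light through the first polarizer → I₁ = ½ I₀, now polarized at 19°.
I₂ = I₁ cos²(31° − 19°) = 0.5 I₀ · cos²(12°) = 0.4784 I₀.
After rotation:
Unpolarized light through the first polarizer → I₁ = ½ I₀, now polarized at 19°.
I₂ = I₁ cos²(49° − 19°) = 0.5 I₀ · cos²(30°) = 0.375 I₀.
Ratio = 0.375 / 0.4784 = 0.7839.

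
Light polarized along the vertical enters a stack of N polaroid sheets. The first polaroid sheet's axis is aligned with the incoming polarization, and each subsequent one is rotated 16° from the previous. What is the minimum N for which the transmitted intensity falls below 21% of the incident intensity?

First polarizer is aligned with the polarization: full transmission.
Each further stage multiplies by cos²(16°) = 0.924.
After N polarizers: T = 0.924^(N−1). Require T < 0.21 ⇒ N−1 > ln(0.21)/ln(0.924) = 19.75, so N−1 ≥ 20 and N = 21.
Check: N=21 gives T = 0.2059 < 0.21; N=20 gives T = 0.2228.

N = 21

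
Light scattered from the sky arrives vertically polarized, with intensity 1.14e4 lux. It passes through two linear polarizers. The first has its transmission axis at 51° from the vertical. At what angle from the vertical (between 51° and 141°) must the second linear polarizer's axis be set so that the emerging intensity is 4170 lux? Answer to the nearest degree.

θ ≈ 67°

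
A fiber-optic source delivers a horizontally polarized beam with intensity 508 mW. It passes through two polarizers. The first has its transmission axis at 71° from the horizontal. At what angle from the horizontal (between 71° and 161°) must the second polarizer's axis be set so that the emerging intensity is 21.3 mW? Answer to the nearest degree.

θ ≈ 122°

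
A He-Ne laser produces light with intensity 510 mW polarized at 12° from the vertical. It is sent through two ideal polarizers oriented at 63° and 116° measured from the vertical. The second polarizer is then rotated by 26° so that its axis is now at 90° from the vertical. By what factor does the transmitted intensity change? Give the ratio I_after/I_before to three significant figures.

I_new/I_old ≈ 2.19

Before rotation:
By Malus's law, I₁ = I₀ cos²(63° − 12°) = I₀ cos²(51°) = 0.396 I₀.
I₂ = I₁ cos²(116° − 63°) = 0.396 I₀ · cos²(53°) = 0.1434 I₀.
After rotation:
I₁ = I₀ cos²(63° − 12°) = I₀ cos²(51°) = 0.396 I₀.
I₂ = I₁ cos²(90° − 63°) = 0.396 I₀ · cos²(27°) = 0.3144 I₀.
Ratio = 0.3144 / 0.1434 = 2.192.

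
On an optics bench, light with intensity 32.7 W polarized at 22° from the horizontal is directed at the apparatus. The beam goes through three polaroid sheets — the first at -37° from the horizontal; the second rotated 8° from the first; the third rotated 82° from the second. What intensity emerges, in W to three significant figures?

I ≈ 0.165 W

I₁ = 32.7 W · cos²(59°) = 8.674 W.
I₂ = I₁ · cos²(8°) = 8.674 · 0.9806 = 8.506 W.
I₃ = I₂ · cos²(82°) = 8.506 · 0.01937 = 0.1648 W.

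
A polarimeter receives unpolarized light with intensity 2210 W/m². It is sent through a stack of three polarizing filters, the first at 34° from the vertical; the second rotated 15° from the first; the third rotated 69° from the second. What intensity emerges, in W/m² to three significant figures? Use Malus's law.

Unpolarized light through the first polarizer → I₁ = 2210 W/m²/2 = 1105 W/m², polarized at 34°.
I₂ = I₁ · cos²(15°) = 1105 · 0.933 = 1031 W/m².
I₃ = I₂ · cos²(69°) = 1031 · 0.1284 = 132.4 W/m².

I ≈ 132 W/m²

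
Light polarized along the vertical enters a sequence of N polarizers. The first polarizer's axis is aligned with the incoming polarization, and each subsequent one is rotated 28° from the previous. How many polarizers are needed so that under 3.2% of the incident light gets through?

First polarizer is aligned with the polarization: full transmission.
Each further stage multiplies by cos²(28°) = 0.7796.
After N polarizers: T = 0.7796^(N−1). Require T < 0.032 ⇒ N−1 > ln(0.032)/ln(0.7796) = 13.82, so N−1 ≥ 14 and N = 15.
Check: N=15 gives T = 0.03063 < 0.032; N=14 gives T = 0.03929.

N = 15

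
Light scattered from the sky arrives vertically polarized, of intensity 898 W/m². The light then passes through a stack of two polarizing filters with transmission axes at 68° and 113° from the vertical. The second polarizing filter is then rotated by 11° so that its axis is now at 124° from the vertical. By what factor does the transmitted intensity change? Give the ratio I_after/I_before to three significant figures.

Before rotation:
I₁ = I₀ cos²(68° − 0°) = I₀ cos²(68°) = 0.1403 I₀.
I₂ = I₁ cos²(113° − 68°) = 0.1403 I₀ · cos²(45°) = 0.07017 I₀.
After rotation:
I₁ = I₀ cos²(68° − 0°) = I₀ cos²(68°) = 0.1403 I₀.
I₂ = I₁ cos²(124° − 68°) = 0.1403 I₀ · cos²(56°) = 0.04388 I₀.
Ratio = 0.04388 / 0.07017 = 0.6254.

I_new/I_old ≈ 0.625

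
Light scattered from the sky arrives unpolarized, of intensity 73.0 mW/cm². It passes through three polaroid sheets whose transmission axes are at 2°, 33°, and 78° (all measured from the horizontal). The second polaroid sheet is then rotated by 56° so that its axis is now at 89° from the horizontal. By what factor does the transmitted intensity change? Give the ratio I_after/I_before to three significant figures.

I_new/I_old ≈ 0.00718

Before rotation:
Unpolarized light through the first polarizer → I₁ = ½ I₀, now polarized at 2°.
I₂ = I₁ cos²(33° − 2°) = 0.5 I₀ · cos²(31°) = 0.3674 I₀.
I₃ = I₂ cos²(78° − 33°) = 0.3674 I₀ · cos²(45°) = 0.1837 I₀.
After rotation:
Unpolarized light through the first polarizer → I₁ = ½ I₀, now polarized at 2°.
I₂ = I₁ cos²(89° − 2°) = 0.5 I₀ · cos²(87°) = 0.00137 I₀.
I₃ = I₂ cos²(78° − 89°) = 0.00137 I₀ · cos²(11°) = 0.00132 I₀.
Ratio = 0.00132 / 0.1837 = 0.007184.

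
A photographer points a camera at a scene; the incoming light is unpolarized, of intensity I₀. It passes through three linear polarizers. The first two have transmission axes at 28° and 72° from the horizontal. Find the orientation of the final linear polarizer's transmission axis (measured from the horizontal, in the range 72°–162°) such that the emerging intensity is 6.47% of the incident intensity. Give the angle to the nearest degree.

Unpolarized light through the first polarizer → I₁ = ½ I₀, now polarized at 28°.
I₂ = I₁ cos²(72° − 28°) = 0.5 I₀ · cos²(44°) = 0.2587 I₀.
Need I₃/I₀ = 0.0647, so cos²(θ − 72°) = 0.0647 / 0.2587 = 0.2501.
θ − 72° = arccos(√0.2501) = 60.0°, giving θ ≈ 72 + 60.0 = 132.0°.

θ ≈ 132°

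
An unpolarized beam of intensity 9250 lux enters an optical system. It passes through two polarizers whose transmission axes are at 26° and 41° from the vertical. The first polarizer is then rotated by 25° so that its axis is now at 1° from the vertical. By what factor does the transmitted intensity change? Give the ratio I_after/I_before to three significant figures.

I_new/I_old ≈ 0.629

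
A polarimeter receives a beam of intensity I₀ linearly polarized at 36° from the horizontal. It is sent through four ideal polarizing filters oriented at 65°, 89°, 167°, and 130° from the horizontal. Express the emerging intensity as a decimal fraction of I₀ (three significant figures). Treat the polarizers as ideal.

≈ 0.0176 I₀

By Malus's law, I₁ = I₀ cos²(65° − 36°) = I₀ cos²(29°) = 0.765 I₀.
I₂ = I₁ cos²(89° − 65°) = 0.765 I₀ · cos²(24°) = 0.6384 I₀.
I₃ = I₂ cos²(167° − 89°) = 0.6384 I₀ · cos²(78°) = 0.0276 I₀.
I₄ = I₃ cos²(130° − 167°) = 0.0276 I₀ · cos²(37°) = 0.0176 I₀.
Transmitted fraction = 0.0176.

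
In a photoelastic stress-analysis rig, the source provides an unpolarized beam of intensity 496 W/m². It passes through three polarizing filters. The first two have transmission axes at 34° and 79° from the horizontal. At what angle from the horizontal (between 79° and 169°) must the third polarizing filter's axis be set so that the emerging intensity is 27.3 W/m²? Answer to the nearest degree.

θ ≈ 141°

Unpolarized light through the first polarizer → I₁ = ½ I₀, now polarized at 34°.
I₂ = I₁ cos²(79° − 34°) = 0.5 I₀ · cos²(45°) = 0.25 I₀.
Target fraction: 27.3 / 496 W/m² = 0.05504 of I₀.
Need I₃/I₀ = 0.05504, so cos²(θ − 79°) = 0.05504 / 0.25 = 0.2202.
θ − 79° = arccos(√0.2202) = 62.0°, giving θ ≈ 79 + 62.0 = 141.0°.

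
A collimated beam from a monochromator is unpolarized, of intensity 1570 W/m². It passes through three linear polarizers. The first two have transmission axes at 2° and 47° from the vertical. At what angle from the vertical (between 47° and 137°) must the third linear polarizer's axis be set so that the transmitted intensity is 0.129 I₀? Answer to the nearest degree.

θ ≈ 91°

Unpolarized light through the first polarizer → I₁ = ½ I₀, now polarized at 2°.
I₂ = I₁ cos²(47° − 2°) = 0.5 I₀ · cos²(45°) = 0.25 I₀.
Need I₃/I₀ = 0.129, so cos²(θ − 47°) = 0.129 / 0.25 = 0.516.
θ − 47° = arccos(√0.516) = 44.1°, giving θ ≈ 47 + 44.1 = 91.1°.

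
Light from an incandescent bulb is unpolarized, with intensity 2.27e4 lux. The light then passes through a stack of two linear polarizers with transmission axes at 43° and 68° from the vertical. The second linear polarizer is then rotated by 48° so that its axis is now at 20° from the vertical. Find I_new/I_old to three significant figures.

I_new/I_old ≈ 1.03

Before rotation:
Unpolarized light through the first polarizer → I₁ = ½ I₀, now polarized at 43°.
I₂ = I₁ cos²(68° − 43°) = 0.5 I₀ · cos²(25°) = 0.4107 I₀.
After rotation:
Unpolarized light through the first polarizer → I₁ = ½ I₀, now polarized at 43°.
I₂ = I₁ cos²(20° − 43°) = 0.5 I₀ · cos²(23°) = 0.4237 I₀.
Ratio = 0.4237 / 0.4107 = 1.032.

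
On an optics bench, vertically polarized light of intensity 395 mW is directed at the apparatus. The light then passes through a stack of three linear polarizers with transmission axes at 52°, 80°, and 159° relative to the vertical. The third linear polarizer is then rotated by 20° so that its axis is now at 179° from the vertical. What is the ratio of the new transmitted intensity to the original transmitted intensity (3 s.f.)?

I_new/I_old ≈ 0.672

Before rotation:
I₁ = I₀ cos²(52° − 0°) = I₀ cos²(52°) = 0.379 I₀.
I₂ = I₁ cos²(80° − 52°) = 0.379 I₀ · cos²(28°) = 0.2955 I₀.
I₃ = I₂ cos²(159° − 80°) = 0.2955 I₀ · cos²(79°) = 0.01076 I₀.
After rotation:
I₁ = I₀ cos²(52° − 0°) = I₀ cos²(52°) = 0.379 I₀.
I₂ = I₁ cos²(80° − 52°) = 0.379 I₀ · cos²(28°) = 0.2955 I₀.
Angle between axes 2 and 3: 81°. I₃ = 0.2955 I₀ · cos²(81°) = 0.007231 I₀.
Ratio = 0.007231 / 0.01076 = 0.6722.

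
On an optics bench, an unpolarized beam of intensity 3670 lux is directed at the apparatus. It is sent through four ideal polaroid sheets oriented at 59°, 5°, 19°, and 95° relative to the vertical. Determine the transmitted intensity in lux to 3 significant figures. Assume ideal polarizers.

Unpolarized light through the first polarizer → I₁ = 3670 lux/2 = 1835 lux, polarized at 59°.
I₂ = I₁ · cos²(54°) = 1835 · 0.3455 = 634 lux.
I₃ = I₂ · cos²(14°) = 634 · 0.9415 = 596.9 lux.
I₄ = I₃ · cos²(76°) = 596.9 · 0.05853 = 34.93 lux.

I ≈ 34.9 lux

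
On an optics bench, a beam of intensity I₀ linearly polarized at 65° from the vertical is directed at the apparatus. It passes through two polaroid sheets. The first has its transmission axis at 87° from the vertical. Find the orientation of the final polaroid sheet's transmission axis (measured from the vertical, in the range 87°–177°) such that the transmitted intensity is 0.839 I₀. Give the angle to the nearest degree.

By Malus's law, I₁ = I₀ cos²(87° − 65°) = I₀ cos²(22°) = 0.8597 I₀.
Need I₂/I₀ = 0.839, so cos²(θ − 87°) = 0.839 / 0.8597 = 0.976.
θ − 87° = arccos(√0.976) = 8.9°, giving θ ≈ 87 + 8.9 = 95.9°.

θ ≈ 96°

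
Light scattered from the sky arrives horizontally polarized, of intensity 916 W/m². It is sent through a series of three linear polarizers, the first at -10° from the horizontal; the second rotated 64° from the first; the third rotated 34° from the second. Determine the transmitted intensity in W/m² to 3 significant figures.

I ≈ 117 W/m²

By Malus's law, I₁ = 916 W/m² · cos²(10°) = 888.4 W/m².
I₂ = I₁ · cos²(64°) = 888.4 · 0.1922 = 170.7 W/m².
I₃ = I₂ · cos²(34°) = 170.7 · 0.6873 = 117.3 W/m².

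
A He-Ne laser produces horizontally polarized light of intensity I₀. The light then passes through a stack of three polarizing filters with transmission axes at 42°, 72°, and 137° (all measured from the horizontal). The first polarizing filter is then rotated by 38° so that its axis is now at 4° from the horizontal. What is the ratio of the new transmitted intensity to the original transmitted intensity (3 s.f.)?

I_new/I_old ≈ 0.337

Before rotation:
By Malus's law, I₁ = I₀ cos²(42° − 0°) = I₀ cos²(42°) = 0.5523 I₀.
I₂ = I₁ cos²(72° − 42°) = 0.5523 I₀ · cos²(30°) = 0.4142 I₀.
I₃ = I₂ cos²(137° − 72°) = 0.4142 I₀ · cos²(65°) = 0.07398 I₀.
After rotation:
I₁ = I₀ cos²(4° − 0°) = I₀ cos²(4°) = 0.9951 I₀.
I₂ = I₁ cos²(72° − 4°) = 0.9951 I₀ · cos²(68°) = 0.1396 I₀.
I₃ = I₂ cos²(137° − 72°) = 0.1396 I₀ · cos²(65°) = 0.02494 I₀.
Ratio = 0.02494 / 0.07398 = 0.3372.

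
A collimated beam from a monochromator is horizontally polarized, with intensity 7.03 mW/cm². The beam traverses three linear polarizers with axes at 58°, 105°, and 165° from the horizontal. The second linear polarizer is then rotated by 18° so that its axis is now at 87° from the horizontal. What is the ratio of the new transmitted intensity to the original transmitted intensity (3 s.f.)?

I_new/I_old ≈ 0.284

Before rotation:
I₁ = I₀ cos²(58° − 0°) = I₀ cos²(58°) = 0.2808 I₀.
I₂ = I₁ cos²(105° − 58°) = 0.2808 I₀ · cos²(47°) = 0.1306 I₀.
I₃ = I₂ cos²(165° − 105°) = 0.1306 I₀ · cos²(60°) = 0.03265 I₀.
After rotation:
I₁ = I₀ cos²(58° − 0°) = I₀ cos²(58°) = 0.2808 I₀.
I₂ = I₁ cos²(87° − 58°) = 0.2808 I₀ · cos²(29°) = 0.2148 I₀.
I₃ = I₂ cos²(165° − 87°) = 0.2148 I₀ · cos²(78°) = 0.009286 I₀.
Ratio = 0.009286 / 0.03265 = 0.2844.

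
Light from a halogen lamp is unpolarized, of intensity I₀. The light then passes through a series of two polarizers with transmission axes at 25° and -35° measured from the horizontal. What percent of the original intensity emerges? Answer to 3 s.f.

Unpolarized light through the first polarizer → I₁ = ½ I₀, now polarized at 25°.
I₂ = I₁ cos²(-35° − 25°) = 0.5 I₀ · cos²(60°) = 0.125 I₀.
That is 12.5% of the incident intensity.

≈ 12.5%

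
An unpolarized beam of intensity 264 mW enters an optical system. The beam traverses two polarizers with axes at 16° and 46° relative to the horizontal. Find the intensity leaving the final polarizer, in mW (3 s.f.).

Unpolarized light through the first polarizer → I₁ = 264 mW/2 = 132 mW, polarized at 16°.
I₂ = I₁ · cos²(30°) = 132 · 0.75 = 99 mW.

I ≈ 99.0 mW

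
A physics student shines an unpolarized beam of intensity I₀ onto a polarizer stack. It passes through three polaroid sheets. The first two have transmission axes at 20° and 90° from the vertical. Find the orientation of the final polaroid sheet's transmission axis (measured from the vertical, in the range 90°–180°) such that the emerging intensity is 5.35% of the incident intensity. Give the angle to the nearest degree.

Unpolarized light through the first polarizer → I₁ = ½ I₀, now polarized at 20°.
I₂ = I₁ cos²(90° − 20°) = 0.5 I₀ · cos²(70°) = 0.05849 I₀.
Need I₃/I₀ = 0.0535, so cos²(θ − 90°) = 0.0535 / 0.05849 = 0.9147.
θ − 90° = arccos(√0.9147) = 17.0°, giving θ ≈ 90 + 17.0 = 107.0°.

θ ≈ 107°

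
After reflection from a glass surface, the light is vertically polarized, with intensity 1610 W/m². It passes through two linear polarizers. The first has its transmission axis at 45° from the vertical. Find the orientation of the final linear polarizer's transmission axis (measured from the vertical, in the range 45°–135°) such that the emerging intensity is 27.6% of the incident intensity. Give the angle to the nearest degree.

I₁ = I₀ cos²(45° − 0°) = I₀ cos²(45°) = 0.5 I₀.
Need I₂/I₀ = 0.276, so cos²(θ − 45°) = 0.276 / 0.5 = 0.552.
θ − 45° = arccos(√0.552) = 42.0°, giving θ ≈ 45 + 42.0 = 87.0°.

θ ≈ 87°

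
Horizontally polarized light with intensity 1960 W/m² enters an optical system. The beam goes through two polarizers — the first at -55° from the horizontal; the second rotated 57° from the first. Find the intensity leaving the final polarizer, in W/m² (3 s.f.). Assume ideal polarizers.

I₁ = 1960 W/m² · cos²(55°) = 644.8 W/m².
I₂ = I₁ · cos²(57°) = 644.8 · 0.2966 = 191.3 W/m².

I ≈ 191 W/m²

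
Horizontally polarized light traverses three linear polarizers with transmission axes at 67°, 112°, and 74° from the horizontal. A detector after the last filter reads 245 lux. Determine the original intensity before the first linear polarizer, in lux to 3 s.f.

I₀ ≈ 5170 lux

I₁ = I₀ cos²(67° − 0°) = I₀ cos²(67°) = 0.1527 I₀.
I₂ = I₁ cos²(112° − 67°) = 0.1527 I₀ · cos²(45°) = 0.07634 I₀.
I₃ = I₂ cos²(74° − 112°) = 0.07634 I₀ · cos²(38°) = 0.0474 I₀.
So 245 lux = 0.0474 I₀, giving I₀ = 245/0.0474 = 5169 lux.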